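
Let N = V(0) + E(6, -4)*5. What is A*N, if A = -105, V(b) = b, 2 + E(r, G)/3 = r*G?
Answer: 40950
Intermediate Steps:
E(r, G) = -6 + 3*G*r (E(r, G) = -6 + 3*(r*G) = -6 + 3*(G*r) = -6 + 3*G*r)
N = -390 (N = 0 + (-6 + 3*(-4)*6)*5 = 0 + (-6 - 72)*5 = 0 - 78*5 = 0 - 390 = -390)
A*N = -105*(-390) = 40950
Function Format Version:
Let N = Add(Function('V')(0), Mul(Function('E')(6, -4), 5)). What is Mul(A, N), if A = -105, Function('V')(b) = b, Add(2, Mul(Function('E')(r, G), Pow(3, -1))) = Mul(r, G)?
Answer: 40950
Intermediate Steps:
Function('E')(r, G) = Add(-6, Mul(3, G, r)) (Function('E')(r, G) = Add(-6, Mul(3, Mul(r, G))) = Add(-6, Mul(3, Mul(G, r))) = Add(-6, Mul(3, G, r)))
N = -390 (N = Add(0, Mul(Add(-6, Mul(3, -4, 6)), 5)) = Add(0, Mul(Add(-6, -72), 5)) = Add(0, Mul(-78, 5)) = Add(0, -390) = -390)
Mul(A, N) = Mul(-105, -390) = 40950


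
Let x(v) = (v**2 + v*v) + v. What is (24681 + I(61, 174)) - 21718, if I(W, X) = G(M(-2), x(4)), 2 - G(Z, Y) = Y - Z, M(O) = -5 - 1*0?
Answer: 2924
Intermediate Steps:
x(v) = v + 2*v**2 (x(v) = (v**2 + v**2) + v = 2*v**2 + v = v + 2*v**2)
M(O) = -5 (M(O) = -5 + 0 = -5)
G(Z, Y) = 2 + Z - Y (G(Z, Y) = 2 - (Y - Z) = 2 + (Z - Y) = 2 + Z - Y)
I(W, X) = -39 (I(W, X) = 2 - 5 - 4*(1 + 2*4) = 2 - 5 - 4*(1 + 8) = 2 - 5 - 4*9 = 2 - 5 - 1*36 = 2 - 5 - 36 = -39)
(24681 + I(61, 174)) - 21718 = (24681 - 39) - 21718 = 24642 - 21718 = 2924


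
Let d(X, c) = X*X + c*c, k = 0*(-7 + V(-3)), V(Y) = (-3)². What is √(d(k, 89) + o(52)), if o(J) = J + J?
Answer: 5*√321 ≈ 89.582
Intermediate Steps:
V(Y) = 9
o(J) = 2*J
k = 0 (k = 0*(-7 + 9) = 0*2 = 0)
d(X, c) = X² + c²
√(d(k, 89) + o(52)) = √((0² + 89²) + 2*52) = √((0 + 7921) + 104) = √(7921 + 104) = √8025 = 5*√321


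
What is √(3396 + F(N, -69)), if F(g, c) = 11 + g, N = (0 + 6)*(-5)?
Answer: √3377 ≈ 58.112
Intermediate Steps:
N = -30 (N = 6*(-5) = -30)
√(3396 + F(N, -69)) = √(3396 + (11 - 30)) = √(3396 - 19) = √3377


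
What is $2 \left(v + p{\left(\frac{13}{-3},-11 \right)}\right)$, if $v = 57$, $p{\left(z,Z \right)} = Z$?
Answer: $92$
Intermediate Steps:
$2 \left(v + p{\left(\frac{13}{-3},-11 \right)}\right) = 2 \left(57 - 11\right) = 2 \cdot 46 = 92$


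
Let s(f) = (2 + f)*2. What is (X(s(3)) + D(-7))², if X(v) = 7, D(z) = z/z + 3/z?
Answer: 2809/49 ≈ 57.327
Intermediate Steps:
s(f) = 4 + 2*f
D(z) = 1 + 3/z
(X(s(3)) + D(-7))² = (7 + (3 - 7)/(-7))² = (7 - ⅐*(-4))² = (7 + 4/7)² = (53/7)² = 2809/49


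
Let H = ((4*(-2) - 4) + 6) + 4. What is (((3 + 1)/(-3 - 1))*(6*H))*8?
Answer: 96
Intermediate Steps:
H = -2 (H = ((-8 - 4) + 6) + 4 = (-12 + 6) + 4 = -6 + 4 = -2)
(((3 + 1)/(-3 - 1))*(6*H))*8 = (((3 + 1)/(-3 - 1))*(6*(-2)))*8 = ((4/(-4))*(-12))*8 = ((4*(-1/4))*(-12))*8 = -1*(-12)*8 = 12*8 = 96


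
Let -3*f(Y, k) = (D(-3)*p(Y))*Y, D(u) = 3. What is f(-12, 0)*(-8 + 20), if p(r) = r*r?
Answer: 20736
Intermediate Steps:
p(r) = r²
f(Y, k) = -Y³ (f(Y, k) = -3*Y²*Y/3 = -Y³)
f(-12, 0)*(-8 + 20) = (-1*(-12)³)*(-8 + 20) = -1*(-1728)*12 = 1728*12 = 20736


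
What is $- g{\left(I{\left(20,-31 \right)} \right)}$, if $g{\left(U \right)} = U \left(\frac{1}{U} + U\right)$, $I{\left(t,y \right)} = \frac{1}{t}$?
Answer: $- \frac{401}{400} \approx -1.0025$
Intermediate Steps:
$g{\left(U \right)} = U \left(U + \frac{1}{U}\right)$
$- g{\left(I{\left(20,-31 \right)} \right)} = - (1 + \left(\frac{1}{20}\right)^{2}) = - (1 + \frac{1}{400}) = \left(-1\right) \frac{401}{400} = - \frac{401}{400}$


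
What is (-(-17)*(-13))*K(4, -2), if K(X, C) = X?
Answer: -884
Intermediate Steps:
(-(-17)*(-13))*K(4, -2) = -(-17)*(-13)*4 = -17*13*4 = -221*4 = -884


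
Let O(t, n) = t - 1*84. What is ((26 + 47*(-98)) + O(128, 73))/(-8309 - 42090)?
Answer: 4536/50399 ≈ 0.090002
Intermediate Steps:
O(t, n) = -84 + t (O(t, n) = t - 84 = -84 + t)
((26 + 47*(-98)) + O(128, 73))/(-8309 - 42090) = ((26 + 47*(-98)) + (-84 + 128))/(-8309 - 42090) = ((26 - 4606) + 44)/(-50399) = (-4580 + 44)*(-1/50399) = -4536*(-1/50399) = 4536/50399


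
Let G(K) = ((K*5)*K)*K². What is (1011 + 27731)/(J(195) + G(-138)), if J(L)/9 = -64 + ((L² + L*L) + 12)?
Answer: 14371/907026831 ≈ 1.5844e-5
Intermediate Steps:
G(K) = 5*K⁴ (G(K) = ((5*K)*K)*K² = (5*K²)*K² = 5*K⁴)
J(L) = -468 + 18*L² (J(L) = 9*(-64 + ((L² + L*L) + 12)) = 9*(-64 + ((L² + L²) + 12)) = 9*(-64 + (2*L² + 12)) = 9*(-64 + (12 + 2*L²)) = 9*(-52 + 2*L²) = -468 + 18*L²)
(1011 + 27731)/(J(195) + G(-138)) = (1011 + 27731)/((-468 + 18*195²) + 5*(-138)⁴) = 28742/((-468 + 18*38025) + 5*362673936) = 28742/((-468 + 684450) + 1813369680) = 28742/(683982 + 1813369680) = 28742/1814053662 = 28742*(1/1814053662) = 14371/907026831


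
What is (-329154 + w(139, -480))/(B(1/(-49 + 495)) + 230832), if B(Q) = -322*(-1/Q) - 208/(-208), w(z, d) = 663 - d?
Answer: -109337/124815 ≈ -0.87599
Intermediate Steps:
B(Q) = 1 + 322/Q (B(Q) = -(-322)/Q - 208*(-1/208) = 322/Q + 1 = 1 + 322/Q)
(-329154 + w(139, -480))/(B(1/(-49 + 495)) + 230832) = (-329154 + (663 - 1*(-480)))/((322 + 1/(-49 + 495))/(1/(-49 + 495)) + 230832) = (-329154 + (663 + 480))/((322 + 1/446)/(1/446) + 230832) = (-329154 + 1143)/((322 + 1/446)/(1/446) + 230832) = -328011/(446*(143613/446) + 230832) = -328011/(143613 + 230832) = -328011/374445 = -328011*1/374445 = -109337/124815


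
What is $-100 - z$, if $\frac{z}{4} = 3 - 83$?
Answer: $220$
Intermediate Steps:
$z = -320$ ($z = 4 \left(3 - 83\right) = 4 \left(-80\right) = -320$)
$-100 - z = -100 - -320 = -100 + 320 = 220$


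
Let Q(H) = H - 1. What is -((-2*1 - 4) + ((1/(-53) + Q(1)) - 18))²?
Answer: -1620529/2809 ≈ -576.91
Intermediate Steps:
Q(H) = -1 + H
-((-2*1 - 4) + ((1/(-53) + Q(1)) - 18))² = -((-2*1 - 4) + ((1/(-53) + (-1 + 1)) - 18))² = -((-2 - 4) + ((-1/53 + 0) - 18))² = -(-6 + (-1/53 - 18))² = -(-6 - 955/53)² = -(-1273/53)² = -1*1620529/2809 = -1620529/2809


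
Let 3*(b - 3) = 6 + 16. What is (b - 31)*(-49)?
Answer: 3038/3 ≈ 1012.7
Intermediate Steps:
b = 31/3 (b = 3 + (6 + 16)/3 = 3 + (⅓)*22 = 3 + 22/3 = 31/3 ≈ 10.333)
(b - 31)*(-49) = (31/3 - 31)*(-49) = -62/3*(-49) = 3038/3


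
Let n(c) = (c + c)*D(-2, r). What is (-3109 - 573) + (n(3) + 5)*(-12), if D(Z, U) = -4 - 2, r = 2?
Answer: -3310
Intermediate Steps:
D(Z, U) = -6
n(c) = -12*c (n(c) = (c + c)*(-6) = (2*c)*(-6) = -12*c)
(-3109 - 573) + (n(3) + 5)*(-12) = (-3109 - 573) + (-12*3 + 5)*(-12) = -3682 + (-36 + 5)*(-12) = -3682 - 31*(-12) = -3682 + 372 = -3310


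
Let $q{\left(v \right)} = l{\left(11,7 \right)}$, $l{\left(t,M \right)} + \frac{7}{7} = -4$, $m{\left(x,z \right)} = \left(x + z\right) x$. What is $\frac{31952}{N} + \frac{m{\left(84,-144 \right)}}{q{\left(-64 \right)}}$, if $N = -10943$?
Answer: $\frac{10998592}{10943} \approx 1005.1$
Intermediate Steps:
$m{\left(x,z \right)} = x \left(x + z\right)$
$l{\left(t,M \right)} = -5$ ($l{\left(t,M \right)} = -1 - 4 = -5$)
$q{\left(v \right)} = -5$
$\frac{31952}{N} + \frac{m{\left(84,-144 \right)}}{q{\left(-64 \right)}} = \frac{31952}{-10943} + \frac{84 \left(84 - 144\right)}{-5} = 31952 \left(- \frac{1}{10943}\right) + 84 \left(-60\right) \left(- \frac{1}{5}\right) = - \frac{31952}{10943} - -1008 = - \frac{31952}{10943} + 1008 = \frac{10998592}{10943}$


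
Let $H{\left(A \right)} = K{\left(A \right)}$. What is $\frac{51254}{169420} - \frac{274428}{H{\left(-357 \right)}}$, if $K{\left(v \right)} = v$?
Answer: $\frac{1107425939}{1440070} \approx 769.01$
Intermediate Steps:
$H{\left(A \right)} = A$
$\frac{51254}{169420} - \frac{274428}{H{\left(-357 \right)}} = \frac{51254}{169420} - \frac{274428}{-357} = 51254 \cdot \frac{1}{169420} - - \frac{13068}{17} = \frac{25627}{84710} + \frac{13068}{17} = \frac{1107425939}{1440070}$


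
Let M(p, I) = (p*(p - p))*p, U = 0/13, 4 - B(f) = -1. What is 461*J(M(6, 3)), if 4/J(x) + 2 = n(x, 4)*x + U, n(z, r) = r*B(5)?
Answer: -922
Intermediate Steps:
B(f) = 5 (B(f) = 4 - 1*(-1) = 4 + 1 = 5)
U = 0 (U = 0*(1/13) = 0)
n(z, r) = 5*r (n(z, r) = r*5 = 5*r)
M(p, I) = 0 (M(p, I) = (p*0)*p = 0*p = 0)
J(x) = 4/(-2 + 20*x) (J(x) = 4/(-2 + ((5*4)*x + 0)) = 4/(-2 + (20*x + 0)) = 4/(-2 + 20*x))
461*J(M(6, 3)) = 461*(2/(-1 + 10*0)) = 461*(2/(-1 + 0)) = 461*(2/(-1)) = 461*(2*(-1)) = 461*(-2) = -922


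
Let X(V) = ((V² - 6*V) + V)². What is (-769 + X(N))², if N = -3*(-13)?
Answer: 3088830855049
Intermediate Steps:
N = 39
X(V) = (V² - 5*V)²
(-769 + X(N))² = (-769 + 39²*(-5 + 39)²)² = (-769 + 1521*34²)² = (-769 + 1521*1156)² = (-769 + 1758276)² = 1757507² = 3088830855049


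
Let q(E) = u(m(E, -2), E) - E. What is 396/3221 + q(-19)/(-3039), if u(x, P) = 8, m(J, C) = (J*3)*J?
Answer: 372159/3262873 ≈ 0.11406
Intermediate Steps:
m(J, C) = 3*J**2 (m(J, C) = (3*J)*J = 3*J**2)
q(E) = 8 - E
396/3221 + q(-19)/(-3039) = 396/3221 + (8 - 1*(-19))/(-3039) = 396*(1/3221) + (8 + 19)*(-1/3039) = 396/3221 + 27*(-1/3039) = 396/3221 - 9/1013 = 372159/3262873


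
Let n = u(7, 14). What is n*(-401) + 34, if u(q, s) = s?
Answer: -5580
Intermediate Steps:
n = 14
n*(-401) + 34 = 14*(-401) + 34 = -5614 + 34 = -5580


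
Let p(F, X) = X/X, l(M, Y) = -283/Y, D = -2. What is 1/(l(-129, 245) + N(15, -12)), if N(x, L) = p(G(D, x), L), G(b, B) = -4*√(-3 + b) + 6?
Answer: -245/38 ≈ -6.4474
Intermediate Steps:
G(b, B) = 6 - 4*√(-3 + b)
p(F, X) = 1
N(x, L) = 1
1/(l(-129, 245) + N(15, -12)) = 1/(-283/245 + 1) = 1/(-38/245) = -245/38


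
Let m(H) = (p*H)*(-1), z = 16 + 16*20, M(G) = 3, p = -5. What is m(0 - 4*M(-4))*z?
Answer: -20160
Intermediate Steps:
z = 336 (z = 16 + 320 = 336)
m(H) = 5*H (m(H) = -5*H*(-1) = 5*H)
m(0 - 4*M(-4))*z = (5*(0 - 4*3))*336 = (5*(0 - 12))*336 = (5*(-12))*336 = -60*336 = -20160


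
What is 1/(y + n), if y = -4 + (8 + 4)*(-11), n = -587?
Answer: -1/723 ≈ -0.0013831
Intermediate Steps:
y = -136 (y = -4 + 12*(-11) = -4 - 132 = -136)
1/(y + n) = 1/(-136 - 587) = 1/(-723) = -1/723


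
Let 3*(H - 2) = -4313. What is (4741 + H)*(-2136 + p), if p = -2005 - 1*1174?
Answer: -52703540/3 ≈ -1.7568e+7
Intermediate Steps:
p = -3179 (p = -2005 - 1174 = -3179)
H = -4307/3 (H = 2 + (⅓)*(-4313) = 2 - 4313/3 = -4307/3 ≈ -1435.7)
(4741 + H)*(-2136 + p) = (4741 - 4307/3)*(-2136 - 3179) = (9916/3)*(-5315) = -52703540/3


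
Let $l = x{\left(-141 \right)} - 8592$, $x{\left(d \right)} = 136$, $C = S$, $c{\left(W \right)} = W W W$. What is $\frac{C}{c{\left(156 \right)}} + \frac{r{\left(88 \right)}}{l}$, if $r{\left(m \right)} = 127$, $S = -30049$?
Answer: $- \frac{92029897}{4012811712} \approx -0.022934$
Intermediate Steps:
$c{\left(W \right)} = W^{3}$ ($c{\left(W \right)} = W^{2} W = W^{3}$)
$C = -30049$
$l = -8456$ ($l = 136 - 8592 = -8456$)
$\frac{C}{c{\left(156 \right)}} + \frac{r{\left(88 \right)}}{l} = - \frac{30049}{156^{3}} + \frac{127}{-8456} = - \frac{30049}{3796416} + 127 \left(- \frac{1}{8456}\right) = \left(-30049\right) \frac{1}{3796416} - \frac{127}{8456} = - \frac{30049}{3796416} - \frac{127}{8456} = - \frac{92029897}{4012811712}$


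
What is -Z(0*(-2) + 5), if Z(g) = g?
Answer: -5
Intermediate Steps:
-Z(0*(-2) + 5) = -(0*(-2) + 5) = -(0 + 5) = -1*5 = -5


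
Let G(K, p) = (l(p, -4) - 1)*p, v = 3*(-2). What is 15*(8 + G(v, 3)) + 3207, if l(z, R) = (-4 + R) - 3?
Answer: 2787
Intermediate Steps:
l(z, R) = -7 + R
v = -6
G(K, p) = -12*p (G(K, p) = ((-7 - 4) - 1)*p = (-11 - 1)*p = -12*p)
15*(8 + G(v, 3)) + 3207 = 15*(8 - 12*3) + 3207 = 15*(8 - 36) + 3207 = 15*(-28) + 3207 = -420 + 3207 = 2787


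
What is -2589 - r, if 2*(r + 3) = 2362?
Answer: -3767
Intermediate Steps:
r = 1178 (r = -3 + (1/2)*2362 = -3 + 1181 = 1178)
-2589 - r = -2589 - 1*1178 = -2589 - 1178 = -3767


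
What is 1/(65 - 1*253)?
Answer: -1/188 ≈ -0.0053191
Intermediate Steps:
1/(65 - 1*253) = 1/(65 - 253) = 1/(-188) = -1/188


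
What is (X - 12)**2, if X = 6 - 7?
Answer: 169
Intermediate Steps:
X = -1
(X - 12)**2 = (-1 - 12)**2 = (-13)**2 = 169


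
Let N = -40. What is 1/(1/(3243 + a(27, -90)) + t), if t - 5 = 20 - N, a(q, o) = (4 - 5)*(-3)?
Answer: 3246/210991 ≈ 0.015385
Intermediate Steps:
a(q, o) = 3 (a(q, o) = -1*(-3) = 3)
t = 65 (t = 5 + (20 - 1*(-40)) = 5 + (20 + 40) = 5 + 60 = 65)
1/(1/(3243 + a(27, -90)) + t) = 1/(1/(3243 + 3) + 65) = 1/(1/3246 + 65) = 1/(210991/3246) = 3246/210991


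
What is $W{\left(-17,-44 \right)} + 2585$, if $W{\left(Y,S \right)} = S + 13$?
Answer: $2554$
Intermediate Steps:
$W{\left(Y,S \right)} = 13 + S$
$W{\left(-17,-44 \right)} + 2585 = \left(13 - 44\right) + 2585 = -31 + 2585 = 2554$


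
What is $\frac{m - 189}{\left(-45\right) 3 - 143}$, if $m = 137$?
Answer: $\frac{26}{139} \approx 0.18705$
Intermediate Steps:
$\frac{m - 189}{\left(-45\right) 3 - 143} = \frac{137 - 189}{\left(-45\right) 3 - 143} = - \frac{52}{-135 - 143} = - \frac{52}{-278} = \left(-52\right) \left(- \frac{1}{278}\right) = \frac{26}{139}$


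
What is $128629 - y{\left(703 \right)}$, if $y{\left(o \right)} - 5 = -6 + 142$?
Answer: $128488$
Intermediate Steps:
$y{\left(o \right)} = 141$ ($y{\left(o \right)} = 5 + \left(-6 + 142\right) = 5 + 136 = 141$)
$128629 - y{\left(703 \right)} = 128629 - 141 = 128488$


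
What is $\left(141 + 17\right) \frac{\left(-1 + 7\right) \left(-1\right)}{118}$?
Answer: $- \frac{474}{59} \approx -8.0339$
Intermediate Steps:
$\left(141 + 17\right) \frac{\left(-1 + 7\right) \left(-1\right)}{118} = 158 \cdot 6 \left(-1\right) \frac{1}{118} = 158 \left(\left(-6\right) \frac{1}{118}\right) = 158 \left(- \frac{3}{59}\right) = - \frac{474}{59}$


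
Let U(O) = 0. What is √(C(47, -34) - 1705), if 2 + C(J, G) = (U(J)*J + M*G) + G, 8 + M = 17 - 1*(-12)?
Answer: I*√2455 ≈ 49.548*I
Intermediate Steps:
M = 21 (M = -8 + (17 - 1*(-12)) = -8 + (17 + 12) = -8 + 29 = 21)
C(J, G) = -2 + 22*G (C(J, G) = -2 + ((0*J + 21*G) + G) = -2 + ((0 + 21*G) + G) = -2 + (21*G + G) = -2 + 22*G)
√(C(47, -34) - 1705) = √((-2 + 22*(-34)) - 1705) = √((-2 - 748) - 1705) = √(-750 - 1705) = √(-2455) = I*√2455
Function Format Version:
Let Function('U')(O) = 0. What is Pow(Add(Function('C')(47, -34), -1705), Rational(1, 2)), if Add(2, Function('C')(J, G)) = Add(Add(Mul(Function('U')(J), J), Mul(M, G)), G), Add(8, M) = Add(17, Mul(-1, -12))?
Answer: Mul(I, Pow(2455, Rational(1, 2))) ≈ Mul(49.548, I)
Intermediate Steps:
M = 21 (M = Add(-8, Add(17, Mul(-1, -12))) = Add(-8, Add(17, 12)) = Add(-8, 29) = 21)
Function('C')(J, G) = Add(-2, Mul(22, G)) (Function('C')(J, G) = Add(-2, Add(Add(Mul(0, J), Mul(21, G)), G)) = Add(-2, Add(Add(0, Mul(21, G)), G)) = Add(-2, Add(Mul(21, G), G)) = Add(-2, Mul(22, G)))
Pow(Add(Function('C')(47, -34), -1705), Rational(1, 2)) = Pow(Add(Add(-2, Mul(22, -34)), -1705), Rational(1, 2)) = Pow(Add(Add(-2, -748), -1705), Rational(1, 2)) = Pow(Add(-750, -1705), Rational(1, 2)) = Pow(-2455, Rational(1, 2)) = Mul(I, Pow(2455, Rational(1, 2)))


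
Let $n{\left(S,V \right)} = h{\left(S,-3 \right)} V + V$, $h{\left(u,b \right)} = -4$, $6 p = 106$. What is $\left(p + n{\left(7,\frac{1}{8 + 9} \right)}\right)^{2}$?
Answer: $\frac{795664}{2601} \approx 305.91$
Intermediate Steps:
$p = \frac{53}{3}$ ($p = \frac{1}{6} \cdot 106 = \frac{53}{3} \approx 17.667$)
$n{\left(S,V \right)} = - 3 V$ ($n{\left(S,V \right)} = - 4 V + V = - 3 V$)
$\left(p + n{\left(7,\frac{1}{8 + 9} \right)}\right)^{2} = \left(\frac{53}{3} - \frac{3}{8 + 9}\right)^{2} = \left(\frac{53}{3} - \frac{3}{17}\right)^{2} = \left(\frac{892}{51}\right)^{2} = \frac{795664}{2601}$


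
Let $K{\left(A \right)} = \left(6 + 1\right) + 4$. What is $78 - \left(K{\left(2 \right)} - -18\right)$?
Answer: $49$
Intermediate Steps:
$K{\left(A \right)} = 11$ ($K{\left(A \right)} = 7 + 4 = 11$)
$78 - \left(K{\left(2 \right)} - -18\right) = 78 - \left(11 - -18\right) = 78 - \left(11 + 18\right) = 78 - 29 = 49$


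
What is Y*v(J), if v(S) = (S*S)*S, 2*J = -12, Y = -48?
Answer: 10368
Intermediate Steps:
J = -6 (J = (½)*(-12) = -6)
v(S) = S³ (v(S) = S²*S = S³)
Y*v(J) = -48*(-6)³ = -48*(-216) = 10368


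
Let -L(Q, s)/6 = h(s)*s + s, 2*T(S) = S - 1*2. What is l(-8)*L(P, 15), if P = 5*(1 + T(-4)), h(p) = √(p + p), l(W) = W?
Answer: 720 + 720*√30 ≈ 4663.6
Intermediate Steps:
T(S) = -1 + S/2 (T(S) = (S - 1*2)/2 = (S - 2)/2 = (-2 + S)/2 = -1 + S/2)
h(p) = √2*√p (h(p) = √(2*p) = √2*√p)
P = -10 (P = 5*(1 + (-1 + (½)*(-4))) = 5*(1 + (-1 - 2)) = 5*(1 - 3) = 5*(-2) = -10)
L(Q, s) = -6*s - 6*√2*s^(3/2) (L(Q, s) = -6*((√2*√s)*s + s) = -6*(√2*s^(3/2) + s) = -6*(s + √2*s^(3/2)) = -6*s - 6*√2*s^(3/2))
l(-8)*L(P, 15) = -8*(-6*15 - 6*√2*15^(3/2)) = -8*(-90 - 6*√2*15*√15) = -8*(-90 - 90*√30) = 720 + 720*√30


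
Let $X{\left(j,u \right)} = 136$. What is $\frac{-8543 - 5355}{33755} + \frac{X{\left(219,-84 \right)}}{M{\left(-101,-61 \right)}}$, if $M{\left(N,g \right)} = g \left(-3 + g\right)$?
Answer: $- \frac{6208389}{16472440} \approx -0.3769$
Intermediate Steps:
$\frac{-8543 - 5355}{33755} + \frac{X{\left(219,-84 \right)}}{M{\left(-101,-61 \right)}} = \frac{-8543 - 5355}{33755} + \frac{136}{\left(-61\right) \left(-3 - 61\right)} = \left(-13898\right) \frac{1}{33755} + \frac{136}{\left(-61\right) \left(-64\right)} = - \frac{13898}{33755} + \frac{136}{3904} = - \frac{13898}{33755} + 136 \cdot \frac{1}{3904} = - \frac{13898}{33755} + \frac{17}{488} = - \frac{6208389}{16472440}$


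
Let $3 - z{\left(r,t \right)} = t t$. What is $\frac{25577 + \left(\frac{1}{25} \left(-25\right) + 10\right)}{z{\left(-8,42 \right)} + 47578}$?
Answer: $\frac{25586}{45817} \approx 0.55844$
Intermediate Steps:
$z{\left(r,t \right)} = 3 - t^{2}$ ($z{\left(r,t \right)} = 3 - t t = 3 - t^{2}$)
$\frac{25577 + \left(\frac{1}{25} \left(-25\right) + 10\right)}{z{\left(-8,42 \right)} + 47578} = \frac{25577 + \left(\frac{1}{25} \left(-25\right) + 10\right)}{\left(3 - 42^{2}\right) + 47578} = \frac{25577 + \left(\frac{1}{25} \left(-25\right) + 10\right)}{\left(3 - 1764\right) + 47578} = \frac{25577 + \left(-1 + 10\right)}{\left(3 - 1764\right) + 47578} = \frac{25577 + 9}{-1761 + 47578} = \frac{25586}{45817}$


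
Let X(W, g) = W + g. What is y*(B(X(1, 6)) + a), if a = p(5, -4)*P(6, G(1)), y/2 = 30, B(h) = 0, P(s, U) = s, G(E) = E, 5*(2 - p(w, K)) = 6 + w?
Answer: -72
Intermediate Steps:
p(w, K) = ⅘ - w/5 (p(w, K) = 2 - (6 + w)/5 = 2 + (-6/5 - w/5) = ⅘ - w/5)
y = 60 (y = 2*30 = 60)
a = -6/5 (a = (⅘ - ⅕*5)*6 = (⅘ - 1)*6 = -⅕*6 = -6/5 ≈ -1.2000)
y*(B(X(1, 6)) + a) = 60*(0 - 6/5) = 60*(-6/5) = -72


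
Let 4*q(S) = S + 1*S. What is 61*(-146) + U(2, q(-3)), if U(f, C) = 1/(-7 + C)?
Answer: -151404/17 ≈ -8906.1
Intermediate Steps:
q(S) = S/2 (q(S) = (S + 1*S)/4 = (S + S)/4 = (2*S)/4 = S/2)
61*(-146) + U(2, q(-3)) = 61*(-146) + 1/(-7 + (½)*(-3)) = -8906 + 1/(-7 - 3/2) = -8906 + 1/(-17/2) = -8906 - 2/17 = -151404/17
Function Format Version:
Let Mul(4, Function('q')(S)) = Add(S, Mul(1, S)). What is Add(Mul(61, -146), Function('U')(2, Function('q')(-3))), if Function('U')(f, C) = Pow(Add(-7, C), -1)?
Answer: Rational(-151404, 17) ≈ -8906.1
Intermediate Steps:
Function('q')(S) = Mul(Rational(1, 2), S) (Function('q')(S) = Mul(Rational(1, 4), Add(S, Mul(1, S))) = Mul(Rational(1, 4), Add(S, S)) = Mul(Rational(1, 4), Mul(2, S)) = Mul(Rational(1, 2), S))
Add(Mul(61, -146), Function('U')(2, Function('q')(-3))) = Add(Mul(61, -146), Pow(Add(-7, Mul(Rational(1, 2), -3)), -1)) = Add(-8906, Pow(Add(-7, Rational(-3, 2)), -1)) = Add(-8906, Pow(Rational(-17, 2), -1)) = Add(-8906, Rational(-2, 17)) = Rational(-151404, 17)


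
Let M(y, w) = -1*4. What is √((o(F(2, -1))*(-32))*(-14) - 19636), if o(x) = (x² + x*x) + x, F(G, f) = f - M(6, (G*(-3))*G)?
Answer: 2*I*√2557 ≈ 101.13*I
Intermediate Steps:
M(y, w) = -4
F(G, f) = 4 + f (F(G, f) = f - 1*(-4) = f + 4 = 4 + f)
o(x) = x + 2*x² (o(x) = (x² + x²) + x = 2*x² + x = x + 2*x²)
√((o(F(2, -1))*(-32))*(-14) - 19636) = √((((4 - 1)*(1 + 2*(4 - 1)))*(-32))*(-14) - 19636) = √(((3*(1 + 2*3))*(-32))*(-14) - 19636) = √(((3*(1 + 6))*(-32))*(-14) - 19636) = √(((3*7)*(-32))*(-14) - 19636) = √((21*(-32))*(-14) - 19636) = √(-672*(-14) - 19636) = √(9408 - 19636) = √(-10228) = 2*I*√2557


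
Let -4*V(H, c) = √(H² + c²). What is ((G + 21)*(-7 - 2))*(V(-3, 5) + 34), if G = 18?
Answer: -11934 + 351*√34/4 ≈ -11422.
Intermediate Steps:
V(H, c) = -√(H² + c²)/4
((G + 21)*(-7 - 2))*(V(-3, 5) + 34) = ((18 + 21)*(-7 - 2))*(-√((-3)² + 5²)/4 + 34) = (39*(-9))*(-√(9 + 25)/4 + 34) = -351*(-√34/4 + 34) = -351*(34 - √34/4) = -11934 + 351*√34/4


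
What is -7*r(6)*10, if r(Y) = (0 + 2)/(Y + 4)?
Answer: -14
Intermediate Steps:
r(Y) = 2/(4 + Y)
-7*r(6)*10 = -14/(4 + 6)*10 = -14/10*10 = -7*1/5*10 = -7/5*10 = -14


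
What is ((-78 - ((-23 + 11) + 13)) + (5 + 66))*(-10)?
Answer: 80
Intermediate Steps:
((-78 - ((-23 + 11) + 13)) + (5 + 66))*(-10) = ((-78 - (-12 + 13)) + 71)*(-10) = ((-78 - 1*1) + 71)*(-10) = ((-78 - 1) + 71)*(-10) = (-79 + 71)*(-10) = -8*(-10) = 80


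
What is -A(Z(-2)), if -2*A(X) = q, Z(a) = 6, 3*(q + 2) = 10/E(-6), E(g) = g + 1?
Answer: -4/3 ≈ -1.3333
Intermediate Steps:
E(g) = 1 + g
q = -8/3 (q = -2 + (10/(1 - 6))/3 = -2 + (10/(-5))/3 = -2 + (10*(-⅕))/3 = -2 + (⅓)*(-2) = -2 - ⅔ = -8/3 ≈ -2.6667)
A(X) = 4/3 (A(X) = -½*(-8/3) = 4/3)
-A(Z(-2)) = -1*4/3 = -4/3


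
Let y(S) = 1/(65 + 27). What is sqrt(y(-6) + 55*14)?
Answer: sqrt(1629343)/46 ≈ 27.749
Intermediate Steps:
y(S) = 1/92
sqrt(y(-6) + 55*14) = sqrt(1/92 + 55*14) = sqrt(1/92 + 770) = sqrt(70841/92) = sqrt(1629343)/46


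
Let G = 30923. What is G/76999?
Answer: 30923/76999 ≈ 0.40160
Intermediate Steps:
G/76999 = 30923/76999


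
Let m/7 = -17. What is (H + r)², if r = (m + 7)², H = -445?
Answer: 146385801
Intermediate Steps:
m = -119 (m = 7*(-17) = -119)
r = 12544 (r = (-119 + 7)² = (-112)² = 12544)
(H + r)² = (-445 + 12544)² = 12099² = 146385801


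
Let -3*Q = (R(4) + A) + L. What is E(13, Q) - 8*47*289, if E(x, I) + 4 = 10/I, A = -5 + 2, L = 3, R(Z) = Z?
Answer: -217351/2 ≈ -1.0868e+5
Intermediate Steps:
A = -3
Q = -4/3 (Q = -((4 - 3) + 3)/3 = -(1 + 3)/3 = -⅓*4 = -4/3 ≈ -1.3333)
E(x, I) = -4 + 10/I
E(13, Q) - 8*47*289 = (-4 + 10/(-4/3)) - 8*47*289 = (-4 + 10*(-¾)) - 376*289 = (-4 - 15/2) - 108664 = -23/2 - 108664 = -217351/2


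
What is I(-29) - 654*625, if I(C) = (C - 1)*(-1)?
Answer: -408720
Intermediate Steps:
I(C) = 1 - C (I(C) = (-1 + C)*(-1) = 1 - C)
I(-29) - 654*625 = (1 - 1*(-29)) - 654*625 = (1 + 29) - 408750 = 30 - 408750 = -408720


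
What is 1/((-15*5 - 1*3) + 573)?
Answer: 1/495 ≈ 0.0020202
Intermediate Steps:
1/((-15*5 - 1*3) + 573) = 1/((-75 - 3) + 573) = 1/(-78 + 573) = 1/495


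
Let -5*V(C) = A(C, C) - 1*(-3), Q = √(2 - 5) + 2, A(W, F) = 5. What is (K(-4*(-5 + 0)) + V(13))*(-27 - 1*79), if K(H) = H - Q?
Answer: -8692/5 + 106*I*√3 ≈ -1738.4 + 183.6*I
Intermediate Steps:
Q = 2 + I*√3 (Q = √(-3) + 2 = I*√3 + 2 = 2 + I*√3 ≈ 2.0 + 1.732*I)
V(C) = -8/5 (V(C) = -(5 - 1*(-3))/5 = -(5 + 3)/5 = -⅕*8 = -8/5)
K(H) = -2 + H - I*√3 (K(H) = H - (2 + I*√3) = H + (-2 - I*√3) = -2 + H - I*√3)
(K(-4*(-5 + 0)) + V(13))*(-27 - 1*79) = ((-2 - 4*(-5 + 0) - I*√3) - 8/5)*(-27 - 1*79) = ((-2 - 4*(-5) - I*√3) - 8/5)*(-27 - 79) = ((-2 + 20 - I*√3) - 8/5)*(-106) = ((18 - I*√3) - 8/5)*(-106) = (82/5 - I*√3)*(-106) = -8692/5 + 106*I*√3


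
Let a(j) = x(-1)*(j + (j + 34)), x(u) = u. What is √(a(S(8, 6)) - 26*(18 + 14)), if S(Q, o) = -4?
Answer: I*√858 ≈ 29.292*I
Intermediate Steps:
a(j) = -34 - 2*j (a(j) = -(j + (j + 34)) = -(j + (34 + j)) = -(34 + 2*j) = -34 - 2*j)
√(a(S(8, 6)) - 26*(18 + 14)) = √((-34 - 2*(-4)) - 26*(18 + 14)) = √((-34 + 8) - 26*32) = √(-26 - 832) = √(-858) = I*√858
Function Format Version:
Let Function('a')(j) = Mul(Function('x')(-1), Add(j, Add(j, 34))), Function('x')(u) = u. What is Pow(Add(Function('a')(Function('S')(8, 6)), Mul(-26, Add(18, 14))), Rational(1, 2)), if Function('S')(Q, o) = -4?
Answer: Mul(I, Pow(858, Rational(1, 2))) ≈ Mul(29.292, I)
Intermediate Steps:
Function('a')(j) = Add(-34, Mul(-2, j)) (Function('a')(j) = Mul(-1, Add(j, Add(j, 34))) = Mul(-1, Add(j, Add(34, j))) = Mul(-1, Add(34, Mul(2, j))) = Add(-34, Mul(-2, j)))
Pow(Add(Function('a')(Function('S')(8, 6)), Mul(-26, Add(18, 14))), Rational(1, 2)) = Pow(Add(Add(-34, Mul(-2, -4)), Mul(-26, Add(18, 14))), Rational(1, 2)) = Pow(Add(Add(-34, 8), Mul(-26, 32)), Rational(1, 2)) = Pow(Add(-26, -832), Rational(1, 2)) = Pow(-858, Rational(1, 2)) = Mul(I, Pow(858, Rational(1, 2)))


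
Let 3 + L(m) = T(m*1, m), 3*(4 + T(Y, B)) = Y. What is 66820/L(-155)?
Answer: -50115/44 ≈ -1139.0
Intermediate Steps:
T(Y, B) = -4 + Y/3
L(m) = -7 + m/3 (L(m) = -3 + (-4 + (m*1)/3) = -3 + (-4 + m/3) = -7 + m/3)
66820/L(-155) = 66820/(-7 + (⅓)*(-155)) = 66820/(-7 - 155/3) = 66820/(-176/3) = 66820*(-3/176) = -50115/44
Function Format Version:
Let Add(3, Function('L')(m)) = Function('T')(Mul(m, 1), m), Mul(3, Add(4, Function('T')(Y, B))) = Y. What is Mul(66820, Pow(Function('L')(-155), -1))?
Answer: Rational(-50115, 44) ≈ -1139.0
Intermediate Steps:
Function('T')(Y, B) = Add(-4, Mul(Rational(1, 3), Y))
Function('L')(m) = Add(-7, Mul(Rational(1, 3), m)) (Function('L')(m) = Add(-3, Add(-4, Mul(Rational(1, 3), Mul(m, 1)))) = Add(-3, Add(-4, Mul(Rational(1, 3), m))) = Add(-7, Mul(Rational(1, 3), m)))
Mul(66820, Pow(Function('L')(-155), -1)) = Mul(66820, Pow(Add(-7, Mul(Rational(1, 3), -155)), -1)) = Mul(66820, Pow(Add(-7, Rational(-155, 3)), -1)) = Mul(66820, Pow(Rational(-176, 3), -1)) = Mul(66820, Rational(-3, 176)) = Rational(-50115, 44)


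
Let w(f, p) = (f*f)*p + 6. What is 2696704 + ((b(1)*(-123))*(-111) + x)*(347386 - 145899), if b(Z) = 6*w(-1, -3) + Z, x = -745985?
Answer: -98036444782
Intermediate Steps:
w(f, p) = 6 + p*f² (w(f, p) = f²*p + 6 = p*f² + 6 = 6 + p*f²)
b(Z) = 18 + Z (b(Z) = 6*(6 - 3*(-1)²) + Z = 6*(6 - 3*1) + Z = 6*(6 - 3) + Z = 6*3 + Z = 18 + Z)
2696704 + ((b(1)*(-123))*(-111) + x)*(347386 - 145899) = 2696704 + (((18 + 1)*(-123))*(-111) - 745985)*(347386 - 145899) = 2696704 + ((19*(-123))*(-111) - 745985)*201487 = 2696704 + (-2337*(-111) - 745985)*201487 = 2696704 + (259407 - 745985)*201487 = 2696704 - 486578*201487 = 2696704 - 98039141486 = -98036444782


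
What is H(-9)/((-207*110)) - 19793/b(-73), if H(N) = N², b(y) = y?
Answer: 50075633/184690 ≈ 271.13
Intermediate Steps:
H(-9)/((-207*110)) - 19793/b(-73) = (-9)²/((-207*110)) - 19793/(-73) = 81/(-22770) - 19793*(-1/73) = 81*(-1/22770) + 19793/73 = -9/2530 + 19793/73 = 50075633/184690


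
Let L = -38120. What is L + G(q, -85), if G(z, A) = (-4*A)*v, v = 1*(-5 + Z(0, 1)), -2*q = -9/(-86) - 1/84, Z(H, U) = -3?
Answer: -40840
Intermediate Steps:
q = -335/7224 (q = -(-9/(-86) - 1/84)/2 = -(-9*(-1/86) - 1*1/84)/2 = -(9/86 - 1/84)/2 = -½*335/3612 = -335/7224 ≈ -0.046373)
v = -8 (v = 1*(-5 - 3) = 1*(-8) = -8)
G(z, A) = 32*A (G(z, A) = -4*A*(-8) = 32*A)
L + G(q, -85) = -38120 + 32*(-85) = -38120 - 2720 = -40840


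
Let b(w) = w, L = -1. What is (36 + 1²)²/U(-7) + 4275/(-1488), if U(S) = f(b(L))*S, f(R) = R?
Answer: 669049/3472 ≈ 192.70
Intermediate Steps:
U(S) = -S
(36 + 1²)²/U(-7) + 4275/(-1488) = (36 + 1²)²/((-1*(-7))) + 4275/(-1488) = (36 + 1)²/7 + 4275*(-1/1488) = 37²*(⅐) - 1425/496 = 1369*(⅐) - 1425/496 = 1369/7 - 1425/496 = 669049/3472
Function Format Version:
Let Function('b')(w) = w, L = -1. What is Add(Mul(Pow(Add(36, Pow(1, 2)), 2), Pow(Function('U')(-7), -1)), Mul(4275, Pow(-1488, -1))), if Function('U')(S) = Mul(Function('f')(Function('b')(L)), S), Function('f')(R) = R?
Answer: Rational(669049, 3472) ≈ 192.70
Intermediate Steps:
Function('U')(S) = Mul(-1, S)
Add(Mul(Pow(Add(36, Pow(1, 2)), 2), Pow(Function('U')(-7), -1)), Mul(4275, Pow(-1488, -1))) = Add(Mul(Pow(Add(36, Pow(1, 2)), 2), Pow(Mul(-1, -7), -1)), Mul(4275, Pow(-1488, -1))) = Add(Mul(Pow(Add(36, 1), 2), Pow(7, -1)), Mul(4275, Rational(-1, 1488))) = Add(Mul(Pow(37, 2), Rational(1, 7)), Rational(-1425, 496)) = Add(Mul(1369, Rational(1, 7)), Rational(-1425, 496)) = Add(Rational(1369, 7), Rational(-1425, 496)) = Rational(669049, 3472)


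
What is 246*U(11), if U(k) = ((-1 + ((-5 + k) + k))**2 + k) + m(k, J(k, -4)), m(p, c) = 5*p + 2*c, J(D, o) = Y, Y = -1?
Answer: 78720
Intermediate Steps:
J(D, o) = -1
m(p, c) = 2*c + 5*p
U(k) = -2 + (-6 + 2*k)**2 + 6*k (U(k) = ((-1 + ((-5 + k) + k))**2 + k) + (2*(-1) + 5*k) = ((-1 + (-5 + 2*k))**2 + k) + (-2 + 5*k) = ((-6 + 2*k)**2 + k) + (-2 + 5*k) = (k + (-6 + 2*k)**2) + (-2 + 5*k) = -2 + (-6 + 2*k)**2 + 6*k)
246*U(11) = 246*(34 - 18*11 + 4*11**2) = 246*(34 - 198 + 4*121) = 246*(34 - 198 + 484) = 246*320 = 78720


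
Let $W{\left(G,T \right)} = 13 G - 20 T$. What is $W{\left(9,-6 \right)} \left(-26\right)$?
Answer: $-6162$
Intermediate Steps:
$W{\left(G,T \right)} = - 20 T + 13 G$
$W{\left(9,-6 \right)} \left(-26\right) = \left(\left(-20\right) \left(-6\right) + 13 \cdot 9\right) \left(-26\right) = \left(120 + 117\right) \left(-26\right) = 237 \left(-26\right) = -6162$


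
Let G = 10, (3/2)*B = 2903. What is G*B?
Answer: 58060/3 ≈ 19353.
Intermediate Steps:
B = 5806/3 (B = (2/3)*2903 = 5806/3 ≈ 1935.3)
G*B = 10*(5806/3) = 58060/3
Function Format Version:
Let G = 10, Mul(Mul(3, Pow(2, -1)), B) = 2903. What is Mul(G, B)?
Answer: Rational(58060, 3) ≈ 19353.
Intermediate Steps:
B = Rational(5806, 3) (B = Mul(Rational(2, 3), 2903) = Rational(5806, 3) ≈ 1935.3)
Mul(G, B) = Mul(10, Rational(5806, 3)) = Rational(58060, 3)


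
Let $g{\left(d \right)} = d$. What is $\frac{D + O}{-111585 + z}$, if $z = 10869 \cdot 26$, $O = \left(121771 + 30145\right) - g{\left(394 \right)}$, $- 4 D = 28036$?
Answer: $\frac{16057}{19001} \approx 0.84506$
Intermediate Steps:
$D = -7009$ ($D = \left(- \frac{1}{4}\right) 28036 = -7009$)
$O = 151522$ ($O = \left(121771 + 30145\right) - 394 = 151916 - 394 = 151522$)
$z = 282594$
$\frac{D + O}{-111585 + z} = \frac{-7009 + 151522}{-111585 + 282594} = \frac{144513}{171009} = 144513 \cdot \frac{1}{171009} = \frac{16057}{19001}$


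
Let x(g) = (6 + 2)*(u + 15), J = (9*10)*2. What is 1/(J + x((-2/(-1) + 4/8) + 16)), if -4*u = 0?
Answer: 1/300 ≈ 0.0033333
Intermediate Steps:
u = 0 (u = -1/4*0 = 0)
J = 180 (J = 90*2 = 180)
x(g) = 120 (x(g) = (6 + 2)*(0 + 15) = 8*15 = 120)
1/(J + x((-2/(-1) + 4/8) + 16)) = 1/(180 + 120) = 1/300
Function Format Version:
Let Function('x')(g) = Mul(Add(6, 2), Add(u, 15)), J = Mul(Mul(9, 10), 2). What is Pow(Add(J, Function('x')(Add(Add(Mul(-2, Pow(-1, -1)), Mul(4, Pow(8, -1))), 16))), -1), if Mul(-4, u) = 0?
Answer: Rational(1, 300) ≈ 0.0033333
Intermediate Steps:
u = 0 (u = Mul(Rational(-1, 4), 0) = 0)
J = 180 (J = Mul(90, 2) = 180)
Function('x')(g) = 120 (Function('x')(g) = Mul(Add(6, 2), Add(0, 15)) = Mul(8, 15) = 120)
Pow(Add(J, Function('x')(Add(Add(Mul(-2, Pow(-1, -1)), Mul(4, Pow(8, -1))), 16))), -1) = Pow(Add(180, 120), -1) = Pow(300, -1) = Rational(1, 300)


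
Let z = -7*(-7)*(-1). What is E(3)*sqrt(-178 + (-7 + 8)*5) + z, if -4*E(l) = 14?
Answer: -49 - 7*I*sqrt(173)/2 ≈ -49.0 - 46.035*I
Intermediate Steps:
E(l) = -7/2 (E(l) = -1/4*14 = -7/2)
z = -49 (z = 49*(-1) = -49)
E(3)*sqrt(-178 + (-7 + 8)*5) + z = -7*sqrt(-178 + (-7 + 8)*5)/2 - 49 = -7*sqrt(-178 + 1*5)/2 - 49 = -7*sqrt(-178 + 5)/2 - 49 = -7*I*sqrt(173)/2 - 49 = -49 - 7*I*sqrt(173)/2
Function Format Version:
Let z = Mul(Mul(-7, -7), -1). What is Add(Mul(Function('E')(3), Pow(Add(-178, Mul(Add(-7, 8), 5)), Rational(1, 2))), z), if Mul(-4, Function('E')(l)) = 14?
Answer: Add(-49, Mul(Rational(-7, 2), I, Pow(173, Rational(1, 2)))) ≈ Add(-49.000, Mul(-46.035, I))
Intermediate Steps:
Function('E')(l) = Rational(-7, 2) (Function('E')(l) = Mul(Rational(-1, 4), 14) = Rational(-7, 2))
z = -49 (z = Mul(49, -1) = -49)
Add(Mul(Function('E')(3), Pow(Add(-178, Mul(Add(-7, 8), 5)), Rational(1, 2))), z) = Add(Mul(Rational(-7, 2), Pow(Add(-178, Mul(Add(-7, 8), 5)), Rational(1, 2))), -49) = Add(Mul(Rational(-7, 2), Pow(Add(-178, Mul(1, 5)), Rational(1, 2))), -49) = Add(Mul(Rational(-7, 2), Pow(Add(-178, 5), Rational(1, 2))), -49) = Add(Mul(Rational(-7, 2), Pow(-173, Rational(1, 2))), -49) = Add(Mul(Rational(-7, 2), Mul(I, Pow(173, Rational(1, 2)))), -49) = Add(Mul(Rational(-7, 2), I, Pow(173, Rational(1, 2))), -49) = Add(-49, Mul(Rational(-7, 2), I, Pow(173, Rational(1, 2))))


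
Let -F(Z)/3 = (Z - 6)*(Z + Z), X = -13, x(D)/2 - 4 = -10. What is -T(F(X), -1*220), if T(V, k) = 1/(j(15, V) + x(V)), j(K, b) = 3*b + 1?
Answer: 1/4457 ≈ 0.00022437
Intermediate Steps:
x(D) = -12 (x(D) = 8 + 2*(-10) = 8 - 20 = -12)
j(K, b) = 1 + 3*b
F(Z) = -6*Z*(-6 + Z) (F(Z) = -3*(Z - 6)*(Z + Z) = -3*(-6 + Z)*2*Z = -6*Z*(-6 + Z))
T(V, k) = 1/(-11 + 3*V) (T(V, k) = 1/((1 + 3*V) - 12) = 1/(-11 + 3*V))
-T(F(X), -1*220) = -1/(-11 + 3*(6*(-13)*(6 - 1*(-13)))) = -1/(-11 + 3*(6*(-13)*(6 + 13))) = -1/(-11 + 3*(6*(-13)*19)) = -1/(-11 + 3*(-1482)) = -1/(-11 - 4446) = -1/(-4457) = -1*(-1/4457) = 1/4457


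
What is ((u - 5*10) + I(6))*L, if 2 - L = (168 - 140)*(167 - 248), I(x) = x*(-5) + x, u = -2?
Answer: -172520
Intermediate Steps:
I(x) = -4*x (I(x) = -5*x + x = -4*x)
L = 2270 (L = 2 - (168 - 140)*(167 - 248) = 2 - 28*(-81) = 2 - 1*(-2268) = 2 + 2268 = 2270)
((u - 5*10) + I(6))*L = ((-2 - 5*10) - 4*6)*2270 = ((-2 - 50) - 24)*2270 = (-52 - 24)*2270 = -76*2270 = -172520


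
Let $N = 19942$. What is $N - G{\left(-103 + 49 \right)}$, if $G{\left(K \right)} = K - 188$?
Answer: $20184$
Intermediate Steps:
$G{\left(K \right)} = -188 + K$
$N - G{\left(-103 + 49 \right)} = 19942 - \left(-188 + \left(-103 + 49\right)\right) = 19942 - \left(-188 - 54\right) = 19942 - -242 = 19942 + 242 = 20184$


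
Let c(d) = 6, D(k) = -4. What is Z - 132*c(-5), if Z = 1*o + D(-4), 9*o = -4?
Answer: -7168/9 ≈ -796.44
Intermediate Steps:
o = -4/9 (o = (⅑)*(-4) = -4/9 ≈ -0.44444)
Z = -40/9 (Z = 1*(-4/9) - 4 = -4/9 - 4 = -40/9 ≈ -4.4444)
Z - 132*c(-5) = -40/9 - 132*6 = -40/9 - 33*24 = -40/9 - 792 = -7168/9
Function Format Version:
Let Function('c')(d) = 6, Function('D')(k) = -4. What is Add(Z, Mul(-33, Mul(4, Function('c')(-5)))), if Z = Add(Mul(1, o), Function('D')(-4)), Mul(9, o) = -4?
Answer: Rational(-7168, 9) ≈ -796.44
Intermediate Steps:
o = Rational(-4, 9) (o = Mul(Rational(1, 9), -4) = Rational(-4, 9) ≈ -0.44444)
Z = Rational(-40, 9) (Z = Add(Mul(1, Rational(-4, 9)), -4) = Add(Rational(-4, 9), -4) = Rational(-40, 9) ≈ -4.4444)
Add(Z, Mul(-33, Mul(4, Function('c')(-5)))) = Add(Rational(-40, 9), Mul(-33, Mul(4, 6))) = Add(Rational(-40, 9), Mul(-33, 24)) = Add(Rational(-40, 9), -792) = Rational(-7168, 9)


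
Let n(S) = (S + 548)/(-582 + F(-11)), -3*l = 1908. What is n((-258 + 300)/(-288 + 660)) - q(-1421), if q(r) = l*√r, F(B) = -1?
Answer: -33983/36146 + 4452*I*√29 ≈ -0.94016 + 23975.0*I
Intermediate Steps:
l = -636 (l = -⅓*1908 = -636)
n(S) = -548/583 - S/583 (n(S) = (S + 548)/(-582 - 1) = (548 + S)/(-583) = (548 + S)*(-1/583) = -548/583 - S/583)
q(r) = -636*√r
n((-258 + 300)/(-288 + 660)) - q(-1421) = (-548/583 - (-258 + 300)/(583*(-288 + 660))) - (-636)*√(-1421) = (-548/583 - 42/(583*372)) - (-636)*7*I*√29 = (-548/583 - 42/(583*372)) - (-4452)*I*√29 = (-548/583 - 1/583*7/62) + 4452*I*√29 = (-548/583 - 7/36146) + 4452*I*√29 = -33983/36146 + 4452*I*√29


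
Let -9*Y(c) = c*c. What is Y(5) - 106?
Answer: -979/9 ≈ -108.78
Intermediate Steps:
Y(c) = -c²/9 (Y(c) = -c*c/9 = -c²/9)
Y(5) - 106 = -⅑*5² - 106 = -⅑*25 - 106 = -25/9 - 106 = -979/9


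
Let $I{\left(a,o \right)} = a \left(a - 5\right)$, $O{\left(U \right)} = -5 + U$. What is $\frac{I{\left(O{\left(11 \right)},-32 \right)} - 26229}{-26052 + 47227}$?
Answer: $- \frac{26223}{21175} \approx -1.2384$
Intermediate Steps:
$I{\left(a,o \right)} = a \left(-5 + a\right)$
$\frac{I{\left(O{\left(11 \right)},-32 \right)} - 26229}{-26052 + 47227} = \frac{\left(-5 + 11\right) \left(-5 + \left(-5 + 11\right)\right) - 26229}{-26052 + 47227} = \frac{6 \left(-5 + 6\right) - 26229}{21175} = \left(6 \cdot 1 - 26229\right) \frac{1}{21175} = \left(6 - 26229\right) \frac{1}{21175} = \left(-26223\right) \frac{1}{21175} = - \frac{26223}{21175}$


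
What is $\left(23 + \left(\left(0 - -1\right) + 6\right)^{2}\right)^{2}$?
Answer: $5184$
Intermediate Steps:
$\left(23 + \left(\left(0 - -1\right) + 6\right)^{2}\right)^{2} = \left(23 + \left(\left(0 + 1\right) + 6\right)^{2}\right)^{2} = \left(23 + \left(1 + 6\right)^{2}\right)^{2} = \left(23 + 7^{2}\right)^{2} = \left(23 + 49\right)^{2} = 72^{2} = 5184$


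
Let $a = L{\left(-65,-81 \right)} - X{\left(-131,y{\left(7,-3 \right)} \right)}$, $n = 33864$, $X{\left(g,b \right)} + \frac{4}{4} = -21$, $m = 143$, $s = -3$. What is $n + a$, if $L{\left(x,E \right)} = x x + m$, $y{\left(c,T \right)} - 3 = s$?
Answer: $38254$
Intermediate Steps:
$y{\left(c,T \right)} = 0$ ($y{\left(c,T \right)} = 3 - 3 = 0$)
$X{\left(g,b \right)} = -22$ ($X{\left(g,b \right)} = -1 - 21 = -22$)
$L{\left(x,E \right)} = 143 + x^{2}$ ($L{\left(x,E \right)} = x x + 143 = x^{2} + 143 = 143 + x^{2}$)
$a = 4390$ ($a = \left(143 + \left(-65\right)^{2}\right) - -22 = \left(143 + 4225\right) + 22 = 4368 + 22 = 4390$)
$n + a = 33864 + 4390 = 38254$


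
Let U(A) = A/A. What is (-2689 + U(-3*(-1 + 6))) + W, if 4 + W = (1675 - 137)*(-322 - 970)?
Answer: -1989788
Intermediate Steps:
U(A) = 1
W = -1987100 (W = -4 + (1675 - 137)*(-322 - 970) = -4 + 1538*(-1292) = -4 - 1987096 = -1987100)
(-2689 + U(-3*(-1 + 6))) + W = (-2689 + 1) - 1987100 = -2688 - 1987100 = -1989788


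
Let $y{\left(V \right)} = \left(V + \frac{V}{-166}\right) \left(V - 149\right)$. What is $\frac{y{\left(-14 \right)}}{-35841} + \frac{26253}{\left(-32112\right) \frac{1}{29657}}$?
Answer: $- \frac{85783099879709}{3538032368} \approx -24246.0$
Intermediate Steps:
$y{\left(V \right)} = \frac{165 V \left(-149 + V\right)}{166}$ ($y{\left(V \right)} = \left(V + V \left(- \frac{1}{166}\right)\right) \left(-149 + V\right) = \left(V - \frac{V}{166}\right) \left(-149 + V\right) = \frac{165 V}{166} \left(-149 + V\right) = \frac{165 V \left(-149 + V\right)}{166}$)
$\frac{y{\left(-14 \right)}}{-35841} + \frac{26253}{\left(-32112\right) \frac{1}{29657}} = \frac{\frac{165}{166} \left(-14\right) \left(-149 - 14\right)}{-35841} + \frac{26253}{\left(-32112\right) \frac{1}{29657}} = \frac{165}{166} \left(-14\right) \left(-163\right) \left(- \frac{1}{35841}\right) + \frac{26253}{\left(-32112\right) \frac{1}{29657}} = \frac{188265}{83} \left(- \frac{1}{35841}\right) + \frac{26253}{- \frac{32112}{29657}} = - \frac{62755}{991601} + 26253 \left(- \frac{29657}{32112}\right) = - \frac{62755}{991601} - \frac{86509469}{3568} = - \frac{85783099879709}{3538032368}$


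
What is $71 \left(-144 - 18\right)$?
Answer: $-11502$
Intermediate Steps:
$71 \left(-144 - 18\right) = 71 \left(-162\right) = -11502$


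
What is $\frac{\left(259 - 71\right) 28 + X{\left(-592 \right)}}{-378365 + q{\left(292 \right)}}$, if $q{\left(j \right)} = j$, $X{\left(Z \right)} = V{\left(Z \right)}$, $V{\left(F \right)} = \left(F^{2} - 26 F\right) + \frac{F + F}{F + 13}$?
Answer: $- \frac{214879664}{218904267} \approx -0.98162$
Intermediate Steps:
$V{\left(F \right)} = F^{2} - 26 F + \frac{2 F}{13 + F}$ ($V{\left(F \right)} = \left(F^{2} - 26 F\right) + \frac{2 F}{13 + F} = F^{2} - 26 F + \frac{2 F}{13 + F}$)
$X{\left(Z \right)} = \frac{Z \left(-336 + Z^{2} - 13 Z\right)}{13 + Z}$
$\frac{\left(259 - 71\right) 28 + X{\left(-592 \right)}}{-378365 + q{\left(292 \right)}} = \frac{\left(259 - 71\right) 28 - \frac{592 \left(-336 + \left(-592\right)^{2} - -7696\right)}{13 - 592}}{-378365 + 292} = \frac{188 \cdot 28 - \frac{592 \left(-336 + 350464 + 7696\right)}{-579}}{-378073} = \left(5264 - \left(- \frac{592}{579}\right) 357824\right) \left(- \frac{1}{378073}\right) = \left(5264 + \frac{211831808}{579}\right) \left(- \frac{1}{378073}\right) = \frac{214879664}{579} \left(- \frac{1}{378073}\right) = - \frac{214879664}{218904267}$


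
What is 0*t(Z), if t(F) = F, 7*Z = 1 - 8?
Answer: 0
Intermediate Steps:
Z = -1 (Z = (1 - 8)/7 = (⅐)*(-7) = -1)
0*t(Z) = 0*(-1) = 0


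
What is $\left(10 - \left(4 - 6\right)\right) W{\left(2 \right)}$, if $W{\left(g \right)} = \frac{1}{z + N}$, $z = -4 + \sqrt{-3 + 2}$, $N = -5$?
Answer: $- \frac{54}{41} - \frac{6 i}{41} \approx -1.3171 - 0.14634 i$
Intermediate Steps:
$z = -4 + i$ ($z = -4 + \sqrt{-1} = -4 + i \approx -4.0 + 1.0 i$)
$W{\left(g \right)} = \frac{-9 - i}{82}$ ($W{\left(g \right)} = \frac{1}{\left(-4 + i\right) - 5} = \frac{1}{-9 + i} = \frac{-9 - i}{82}$)
$\left(10 - \left(4 - 6\right)\right) W{\left(2 \right)} = \left(10 - \left(4 - 6\right)\right) \left(- \frac{9}{82} - \frac{i}{82}\right) = \left(10 - -2\right) \left(- \frac{9}{82} - \frac{i}{82}\right) = \left(10 + 2\right) \left(- \frac{9}{82} - \frac{i}{82}\right) = 12 \left(- \frac{9}{82} - \frac{i}{82}\right) = - \frac{54}{41} - \frac{6 i}{41}$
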